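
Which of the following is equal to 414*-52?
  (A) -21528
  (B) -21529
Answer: A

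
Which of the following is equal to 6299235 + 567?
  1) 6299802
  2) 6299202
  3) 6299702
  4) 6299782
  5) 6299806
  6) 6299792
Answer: 1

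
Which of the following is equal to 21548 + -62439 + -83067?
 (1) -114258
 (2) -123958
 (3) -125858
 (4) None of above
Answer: 2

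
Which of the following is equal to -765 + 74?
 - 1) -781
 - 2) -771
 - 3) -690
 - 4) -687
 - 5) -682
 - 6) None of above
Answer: 6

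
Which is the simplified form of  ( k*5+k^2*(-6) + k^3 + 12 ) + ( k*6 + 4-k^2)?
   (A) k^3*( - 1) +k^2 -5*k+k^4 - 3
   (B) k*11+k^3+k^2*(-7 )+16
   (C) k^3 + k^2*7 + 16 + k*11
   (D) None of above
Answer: B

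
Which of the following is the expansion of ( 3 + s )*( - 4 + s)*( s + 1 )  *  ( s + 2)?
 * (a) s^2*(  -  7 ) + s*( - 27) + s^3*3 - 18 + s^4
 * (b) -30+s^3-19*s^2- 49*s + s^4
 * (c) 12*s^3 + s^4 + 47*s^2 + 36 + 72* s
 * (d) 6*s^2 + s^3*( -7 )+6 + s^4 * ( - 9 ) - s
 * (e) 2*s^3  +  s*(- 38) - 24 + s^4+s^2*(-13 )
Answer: e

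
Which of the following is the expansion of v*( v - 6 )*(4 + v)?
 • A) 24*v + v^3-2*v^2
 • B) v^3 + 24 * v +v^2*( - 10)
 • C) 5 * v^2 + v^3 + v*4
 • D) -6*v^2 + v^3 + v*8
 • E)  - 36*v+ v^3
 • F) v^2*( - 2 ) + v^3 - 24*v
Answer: F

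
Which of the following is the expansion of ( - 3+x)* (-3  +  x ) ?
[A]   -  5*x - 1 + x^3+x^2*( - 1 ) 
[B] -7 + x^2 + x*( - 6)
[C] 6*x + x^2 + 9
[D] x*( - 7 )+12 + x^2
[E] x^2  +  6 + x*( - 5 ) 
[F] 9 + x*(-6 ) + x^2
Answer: F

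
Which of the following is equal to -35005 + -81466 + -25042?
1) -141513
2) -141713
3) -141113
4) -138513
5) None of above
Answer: 1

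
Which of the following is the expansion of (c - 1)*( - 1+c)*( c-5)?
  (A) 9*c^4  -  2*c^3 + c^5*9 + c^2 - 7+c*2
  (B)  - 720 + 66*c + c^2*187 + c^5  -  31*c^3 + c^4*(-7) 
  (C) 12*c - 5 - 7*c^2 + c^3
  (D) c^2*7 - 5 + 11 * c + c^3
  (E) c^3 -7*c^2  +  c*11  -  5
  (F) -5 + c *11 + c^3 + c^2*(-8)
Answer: E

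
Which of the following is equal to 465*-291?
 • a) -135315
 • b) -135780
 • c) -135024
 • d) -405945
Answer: a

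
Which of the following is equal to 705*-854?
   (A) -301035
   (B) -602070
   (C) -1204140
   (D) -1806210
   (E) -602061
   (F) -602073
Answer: B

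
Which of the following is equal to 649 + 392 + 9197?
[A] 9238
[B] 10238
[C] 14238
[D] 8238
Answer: B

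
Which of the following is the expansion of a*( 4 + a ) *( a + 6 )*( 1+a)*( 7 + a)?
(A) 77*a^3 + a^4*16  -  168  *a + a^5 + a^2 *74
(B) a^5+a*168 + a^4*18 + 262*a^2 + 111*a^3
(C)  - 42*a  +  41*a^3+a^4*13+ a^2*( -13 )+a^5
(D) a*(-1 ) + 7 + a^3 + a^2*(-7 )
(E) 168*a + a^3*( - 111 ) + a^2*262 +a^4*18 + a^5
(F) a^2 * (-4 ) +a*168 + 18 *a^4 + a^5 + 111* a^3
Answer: B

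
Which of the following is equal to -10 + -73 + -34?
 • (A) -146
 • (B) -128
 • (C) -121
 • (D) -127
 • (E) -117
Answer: E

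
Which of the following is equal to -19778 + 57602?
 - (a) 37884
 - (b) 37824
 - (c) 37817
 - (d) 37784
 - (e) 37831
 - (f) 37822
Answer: b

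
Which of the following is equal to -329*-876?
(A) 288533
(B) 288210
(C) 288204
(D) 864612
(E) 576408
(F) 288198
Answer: C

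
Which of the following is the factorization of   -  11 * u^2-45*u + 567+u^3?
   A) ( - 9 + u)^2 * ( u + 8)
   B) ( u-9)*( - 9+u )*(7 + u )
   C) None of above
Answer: B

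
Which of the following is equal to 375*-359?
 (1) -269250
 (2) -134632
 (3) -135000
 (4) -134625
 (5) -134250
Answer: 4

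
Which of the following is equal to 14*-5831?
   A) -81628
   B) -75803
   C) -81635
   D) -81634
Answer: D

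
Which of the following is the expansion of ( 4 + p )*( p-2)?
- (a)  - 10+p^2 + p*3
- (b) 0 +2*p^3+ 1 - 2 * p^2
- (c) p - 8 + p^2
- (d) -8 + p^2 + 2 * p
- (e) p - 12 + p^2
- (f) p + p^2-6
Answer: d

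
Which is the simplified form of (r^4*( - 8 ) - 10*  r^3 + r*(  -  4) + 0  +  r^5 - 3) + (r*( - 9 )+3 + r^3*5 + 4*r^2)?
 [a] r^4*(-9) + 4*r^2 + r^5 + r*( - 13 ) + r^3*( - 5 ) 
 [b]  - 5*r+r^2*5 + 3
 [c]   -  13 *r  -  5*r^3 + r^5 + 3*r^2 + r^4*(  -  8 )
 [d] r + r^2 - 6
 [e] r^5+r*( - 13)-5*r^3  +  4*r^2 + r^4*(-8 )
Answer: e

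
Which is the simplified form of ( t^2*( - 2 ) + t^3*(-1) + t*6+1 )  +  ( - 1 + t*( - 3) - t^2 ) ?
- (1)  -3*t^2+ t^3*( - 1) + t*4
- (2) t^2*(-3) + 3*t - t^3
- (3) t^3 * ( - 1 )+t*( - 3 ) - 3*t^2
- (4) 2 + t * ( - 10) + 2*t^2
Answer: 2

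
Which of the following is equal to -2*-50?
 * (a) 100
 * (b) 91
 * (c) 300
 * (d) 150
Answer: a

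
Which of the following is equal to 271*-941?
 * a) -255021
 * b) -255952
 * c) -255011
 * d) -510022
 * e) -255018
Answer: c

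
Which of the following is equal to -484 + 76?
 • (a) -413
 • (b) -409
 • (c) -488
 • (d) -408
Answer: d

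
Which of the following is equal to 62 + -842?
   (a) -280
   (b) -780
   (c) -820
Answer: b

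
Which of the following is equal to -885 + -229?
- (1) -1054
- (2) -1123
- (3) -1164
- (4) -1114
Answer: 4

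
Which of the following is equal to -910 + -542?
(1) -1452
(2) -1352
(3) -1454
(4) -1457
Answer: 1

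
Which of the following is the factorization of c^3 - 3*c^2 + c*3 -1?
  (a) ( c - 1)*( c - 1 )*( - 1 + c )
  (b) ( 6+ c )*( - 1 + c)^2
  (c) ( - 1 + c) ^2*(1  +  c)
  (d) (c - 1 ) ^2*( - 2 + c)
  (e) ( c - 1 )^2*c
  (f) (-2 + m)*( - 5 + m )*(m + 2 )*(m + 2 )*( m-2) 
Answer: a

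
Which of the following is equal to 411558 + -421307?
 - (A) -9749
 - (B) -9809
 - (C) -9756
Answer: A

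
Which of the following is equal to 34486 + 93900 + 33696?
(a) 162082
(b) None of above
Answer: a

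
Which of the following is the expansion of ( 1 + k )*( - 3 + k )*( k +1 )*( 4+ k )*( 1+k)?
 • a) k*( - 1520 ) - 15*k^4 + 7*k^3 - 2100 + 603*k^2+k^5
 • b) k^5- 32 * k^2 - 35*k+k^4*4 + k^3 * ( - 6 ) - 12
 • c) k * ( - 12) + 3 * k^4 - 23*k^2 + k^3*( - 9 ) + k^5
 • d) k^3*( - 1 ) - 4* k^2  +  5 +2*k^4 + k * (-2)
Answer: b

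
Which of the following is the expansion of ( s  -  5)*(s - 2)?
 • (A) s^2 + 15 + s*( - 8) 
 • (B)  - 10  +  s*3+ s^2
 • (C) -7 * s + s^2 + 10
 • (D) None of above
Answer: C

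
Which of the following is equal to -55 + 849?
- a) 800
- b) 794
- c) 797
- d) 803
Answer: b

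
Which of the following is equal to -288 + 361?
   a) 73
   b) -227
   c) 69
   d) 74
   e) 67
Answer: a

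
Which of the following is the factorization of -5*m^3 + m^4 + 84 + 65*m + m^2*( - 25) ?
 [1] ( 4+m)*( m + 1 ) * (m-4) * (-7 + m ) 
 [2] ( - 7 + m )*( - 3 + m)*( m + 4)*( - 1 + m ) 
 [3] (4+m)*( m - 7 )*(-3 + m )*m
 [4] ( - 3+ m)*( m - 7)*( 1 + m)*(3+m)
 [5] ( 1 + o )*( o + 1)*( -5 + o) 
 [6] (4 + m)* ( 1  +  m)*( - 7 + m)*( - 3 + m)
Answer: 6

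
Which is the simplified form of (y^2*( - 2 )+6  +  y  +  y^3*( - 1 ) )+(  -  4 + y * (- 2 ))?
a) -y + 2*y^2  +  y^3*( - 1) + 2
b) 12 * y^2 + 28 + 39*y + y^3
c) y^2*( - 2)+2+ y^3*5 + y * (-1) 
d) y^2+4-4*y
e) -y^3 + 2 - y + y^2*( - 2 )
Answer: e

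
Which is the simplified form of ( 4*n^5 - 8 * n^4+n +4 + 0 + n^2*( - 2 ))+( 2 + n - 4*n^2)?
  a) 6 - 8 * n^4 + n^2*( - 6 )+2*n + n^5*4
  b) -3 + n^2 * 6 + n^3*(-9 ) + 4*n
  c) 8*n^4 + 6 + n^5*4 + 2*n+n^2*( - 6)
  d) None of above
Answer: a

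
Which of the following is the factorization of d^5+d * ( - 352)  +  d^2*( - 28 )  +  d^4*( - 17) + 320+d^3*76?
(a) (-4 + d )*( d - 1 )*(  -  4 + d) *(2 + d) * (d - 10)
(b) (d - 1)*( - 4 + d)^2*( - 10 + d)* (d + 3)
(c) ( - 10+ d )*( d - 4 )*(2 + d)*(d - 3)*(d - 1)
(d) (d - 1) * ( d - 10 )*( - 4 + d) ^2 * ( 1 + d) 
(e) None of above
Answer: a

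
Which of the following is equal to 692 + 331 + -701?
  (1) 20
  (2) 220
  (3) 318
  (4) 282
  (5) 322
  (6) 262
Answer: 5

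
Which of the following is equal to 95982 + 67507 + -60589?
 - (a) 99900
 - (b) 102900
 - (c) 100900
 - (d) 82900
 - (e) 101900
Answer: b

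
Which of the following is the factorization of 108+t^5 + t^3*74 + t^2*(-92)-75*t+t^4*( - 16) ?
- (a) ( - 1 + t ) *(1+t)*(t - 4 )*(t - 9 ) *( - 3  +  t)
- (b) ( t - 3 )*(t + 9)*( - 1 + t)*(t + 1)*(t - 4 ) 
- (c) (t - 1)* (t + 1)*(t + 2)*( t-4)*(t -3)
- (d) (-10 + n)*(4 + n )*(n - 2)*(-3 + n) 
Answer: a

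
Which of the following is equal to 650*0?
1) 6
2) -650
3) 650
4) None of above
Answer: 4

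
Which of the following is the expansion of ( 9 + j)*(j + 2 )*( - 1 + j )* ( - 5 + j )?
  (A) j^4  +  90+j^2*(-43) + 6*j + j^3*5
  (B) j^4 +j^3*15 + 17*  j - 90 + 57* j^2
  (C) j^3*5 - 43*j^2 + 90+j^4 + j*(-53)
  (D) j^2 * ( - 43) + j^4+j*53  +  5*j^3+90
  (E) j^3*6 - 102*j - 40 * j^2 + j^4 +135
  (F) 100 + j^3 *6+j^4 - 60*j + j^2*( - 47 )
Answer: C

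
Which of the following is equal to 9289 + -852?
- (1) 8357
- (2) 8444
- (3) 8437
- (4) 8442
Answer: 3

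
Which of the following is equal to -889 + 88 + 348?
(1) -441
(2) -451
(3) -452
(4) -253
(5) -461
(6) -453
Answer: 6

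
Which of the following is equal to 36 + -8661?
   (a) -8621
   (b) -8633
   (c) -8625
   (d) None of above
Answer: c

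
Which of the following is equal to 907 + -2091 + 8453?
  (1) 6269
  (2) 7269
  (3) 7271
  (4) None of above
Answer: 2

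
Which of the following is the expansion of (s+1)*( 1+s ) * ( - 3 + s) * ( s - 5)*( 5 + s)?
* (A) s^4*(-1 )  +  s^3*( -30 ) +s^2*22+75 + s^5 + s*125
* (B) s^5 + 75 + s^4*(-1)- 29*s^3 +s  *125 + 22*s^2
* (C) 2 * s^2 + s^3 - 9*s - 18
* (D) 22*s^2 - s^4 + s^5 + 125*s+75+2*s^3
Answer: A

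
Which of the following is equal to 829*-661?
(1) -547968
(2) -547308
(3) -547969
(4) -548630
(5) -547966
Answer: 3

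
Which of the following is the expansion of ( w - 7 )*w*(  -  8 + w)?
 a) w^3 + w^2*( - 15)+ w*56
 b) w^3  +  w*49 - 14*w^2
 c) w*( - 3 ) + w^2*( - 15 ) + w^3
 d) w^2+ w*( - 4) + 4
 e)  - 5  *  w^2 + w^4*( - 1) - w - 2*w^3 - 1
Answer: a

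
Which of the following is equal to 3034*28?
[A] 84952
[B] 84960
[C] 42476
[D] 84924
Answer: A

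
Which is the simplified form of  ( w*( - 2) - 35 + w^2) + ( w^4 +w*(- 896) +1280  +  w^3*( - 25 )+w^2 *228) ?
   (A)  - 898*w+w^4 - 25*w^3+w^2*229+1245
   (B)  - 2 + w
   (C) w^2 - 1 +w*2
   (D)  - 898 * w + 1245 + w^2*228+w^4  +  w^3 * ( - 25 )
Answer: A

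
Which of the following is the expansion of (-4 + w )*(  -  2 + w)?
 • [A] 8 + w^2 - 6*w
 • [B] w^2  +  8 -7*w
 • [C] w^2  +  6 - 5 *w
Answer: A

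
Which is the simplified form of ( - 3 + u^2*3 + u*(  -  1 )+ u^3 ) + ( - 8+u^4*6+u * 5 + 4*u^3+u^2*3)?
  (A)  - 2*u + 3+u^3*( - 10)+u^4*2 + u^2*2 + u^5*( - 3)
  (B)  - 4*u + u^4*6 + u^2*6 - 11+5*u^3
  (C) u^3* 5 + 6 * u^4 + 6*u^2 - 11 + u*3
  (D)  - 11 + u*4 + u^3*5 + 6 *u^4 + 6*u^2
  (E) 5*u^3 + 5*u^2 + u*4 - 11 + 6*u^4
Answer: D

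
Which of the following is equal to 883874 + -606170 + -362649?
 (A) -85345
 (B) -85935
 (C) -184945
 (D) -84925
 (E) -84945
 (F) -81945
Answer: E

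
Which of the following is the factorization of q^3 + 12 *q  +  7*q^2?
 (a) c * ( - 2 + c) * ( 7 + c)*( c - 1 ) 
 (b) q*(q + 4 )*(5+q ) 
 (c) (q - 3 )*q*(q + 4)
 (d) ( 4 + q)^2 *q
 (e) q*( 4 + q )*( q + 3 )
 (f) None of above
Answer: e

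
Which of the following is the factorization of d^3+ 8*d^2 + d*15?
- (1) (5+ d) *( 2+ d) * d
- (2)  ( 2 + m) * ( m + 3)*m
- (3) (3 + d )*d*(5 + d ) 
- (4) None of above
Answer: 3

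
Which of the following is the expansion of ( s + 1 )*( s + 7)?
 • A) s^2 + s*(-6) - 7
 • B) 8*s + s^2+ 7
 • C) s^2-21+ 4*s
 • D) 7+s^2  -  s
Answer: B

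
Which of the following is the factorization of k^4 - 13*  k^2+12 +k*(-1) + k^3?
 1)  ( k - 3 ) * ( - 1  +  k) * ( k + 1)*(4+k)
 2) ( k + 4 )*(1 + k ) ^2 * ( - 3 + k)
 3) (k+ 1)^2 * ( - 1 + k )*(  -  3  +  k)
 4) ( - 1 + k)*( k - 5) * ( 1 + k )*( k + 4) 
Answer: 1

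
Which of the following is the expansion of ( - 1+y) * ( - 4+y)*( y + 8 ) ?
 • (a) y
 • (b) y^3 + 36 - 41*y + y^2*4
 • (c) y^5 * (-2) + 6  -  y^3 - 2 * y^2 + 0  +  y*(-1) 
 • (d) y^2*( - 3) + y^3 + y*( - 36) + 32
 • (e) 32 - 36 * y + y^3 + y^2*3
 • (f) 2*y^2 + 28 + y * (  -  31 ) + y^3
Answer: e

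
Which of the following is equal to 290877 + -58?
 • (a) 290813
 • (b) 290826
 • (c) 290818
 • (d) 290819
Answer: d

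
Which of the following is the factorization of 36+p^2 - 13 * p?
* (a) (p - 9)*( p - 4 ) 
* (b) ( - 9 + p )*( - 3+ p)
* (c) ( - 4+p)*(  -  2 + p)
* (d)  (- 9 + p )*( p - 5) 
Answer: a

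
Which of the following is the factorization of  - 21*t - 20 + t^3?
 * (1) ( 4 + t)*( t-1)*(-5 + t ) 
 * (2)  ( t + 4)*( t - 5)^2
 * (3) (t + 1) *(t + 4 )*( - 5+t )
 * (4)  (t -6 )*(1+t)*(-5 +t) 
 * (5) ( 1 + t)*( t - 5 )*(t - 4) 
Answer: 3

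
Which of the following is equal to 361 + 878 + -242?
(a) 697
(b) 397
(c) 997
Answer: c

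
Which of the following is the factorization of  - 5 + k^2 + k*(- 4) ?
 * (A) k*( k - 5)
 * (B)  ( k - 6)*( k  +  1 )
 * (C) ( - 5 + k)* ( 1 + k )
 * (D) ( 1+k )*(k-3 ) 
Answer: C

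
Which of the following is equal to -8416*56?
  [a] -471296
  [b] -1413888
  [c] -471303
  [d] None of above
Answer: a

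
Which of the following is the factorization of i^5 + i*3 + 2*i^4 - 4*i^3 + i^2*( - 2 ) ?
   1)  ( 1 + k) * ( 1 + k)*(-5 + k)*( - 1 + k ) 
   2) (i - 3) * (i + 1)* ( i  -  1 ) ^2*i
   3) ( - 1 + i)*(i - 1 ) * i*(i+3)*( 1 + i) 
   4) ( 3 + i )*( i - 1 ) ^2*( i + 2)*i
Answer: 3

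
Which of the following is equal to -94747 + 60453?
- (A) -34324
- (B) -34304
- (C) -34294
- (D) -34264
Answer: C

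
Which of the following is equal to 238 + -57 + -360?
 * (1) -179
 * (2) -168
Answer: 1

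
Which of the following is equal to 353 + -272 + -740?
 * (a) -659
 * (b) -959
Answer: a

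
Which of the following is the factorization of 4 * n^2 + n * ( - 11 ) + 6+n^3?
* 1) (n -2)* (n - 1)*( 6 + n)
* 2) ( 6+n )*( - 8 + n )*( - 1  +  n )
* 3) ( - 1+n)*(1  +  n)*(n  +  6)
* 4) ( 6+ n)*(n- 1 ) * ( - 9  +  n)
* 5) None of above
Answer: 5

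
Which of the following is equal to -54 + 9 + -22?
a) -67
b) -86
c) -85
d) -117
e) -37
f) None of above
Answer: a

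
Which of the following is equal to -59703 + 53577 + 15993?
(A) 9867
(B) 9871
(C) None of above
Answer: A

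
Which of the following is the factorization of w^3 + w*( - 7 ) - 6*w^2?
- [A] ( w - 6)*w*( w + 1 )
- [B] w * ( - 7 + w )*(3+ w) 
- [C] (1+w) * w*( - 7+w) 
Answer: C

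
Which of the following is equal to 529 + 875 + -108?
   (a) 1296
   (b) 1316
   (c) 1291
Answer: a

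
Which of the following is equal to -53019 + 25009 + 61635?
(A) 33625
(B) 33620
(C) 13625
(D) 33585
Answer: A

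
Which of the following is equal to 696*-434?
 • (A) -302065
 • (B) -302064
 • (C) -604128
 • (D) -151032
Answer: B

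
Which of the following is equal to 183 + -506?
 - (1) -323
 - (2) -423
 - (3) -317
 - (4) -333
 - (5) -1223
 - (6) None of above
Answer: 1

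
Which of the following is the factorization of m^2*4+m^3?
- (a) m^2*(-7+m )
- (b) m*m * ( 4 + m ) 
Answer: b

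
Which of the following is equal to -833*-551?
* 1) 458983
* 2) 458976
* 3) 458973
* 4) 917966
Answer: 1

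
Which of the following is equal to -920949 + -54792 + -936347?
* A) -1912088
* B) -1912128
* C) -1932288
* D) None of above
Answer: A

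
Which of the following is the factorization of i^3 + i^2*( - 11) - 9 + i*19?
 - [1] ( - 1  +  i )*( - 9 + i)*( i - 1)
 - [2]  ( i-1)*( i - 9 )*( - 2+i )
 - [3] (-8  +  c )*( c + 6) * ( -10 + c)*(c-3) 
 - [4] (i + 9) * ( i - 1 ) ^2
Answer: 1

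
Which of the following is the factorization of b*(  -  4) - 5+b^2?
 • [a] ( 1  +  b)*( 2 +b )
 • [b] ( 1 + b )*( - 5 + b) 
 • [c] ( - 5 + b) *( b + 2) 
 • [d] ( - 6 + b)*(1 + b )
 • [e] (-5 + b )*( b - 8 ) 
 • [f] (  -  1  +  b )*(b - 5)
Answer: b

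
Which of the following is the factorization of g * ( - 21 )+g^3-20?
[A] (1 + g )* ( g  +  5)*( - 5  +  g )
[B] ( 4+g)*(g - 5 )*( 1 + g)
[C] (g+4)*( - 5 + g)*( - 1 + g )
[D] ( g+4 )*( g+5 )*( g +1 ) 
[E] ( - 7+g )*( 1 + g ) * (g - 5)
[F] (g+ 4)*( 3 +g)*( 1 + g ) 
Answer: B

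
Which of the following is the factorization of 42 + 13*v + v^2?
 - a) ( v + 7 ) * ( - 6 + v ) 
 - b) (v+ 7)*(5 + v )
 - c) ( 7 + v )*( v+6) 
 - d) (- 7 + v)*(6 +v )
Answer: c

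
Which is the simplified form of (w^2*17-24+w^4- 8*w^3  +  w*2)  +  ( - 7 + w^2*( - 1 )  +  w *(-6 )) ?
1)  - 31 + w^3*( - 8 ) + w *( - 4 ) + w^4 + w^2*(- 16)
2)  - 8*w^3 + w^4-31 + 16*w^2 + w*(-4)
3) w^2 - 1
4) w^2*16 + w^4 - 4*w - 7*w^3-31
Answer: 2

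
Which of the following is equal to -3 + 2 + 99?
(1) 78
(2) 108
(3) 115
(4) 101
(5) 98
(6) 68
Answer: 5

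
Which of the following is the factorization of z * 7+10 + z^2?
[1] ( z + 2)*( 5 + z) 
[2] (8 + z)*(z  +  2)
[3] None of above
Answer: 1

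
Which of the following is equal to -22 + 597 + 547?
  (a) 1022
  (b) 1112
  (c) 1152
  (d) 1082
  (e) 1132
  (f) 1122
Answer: f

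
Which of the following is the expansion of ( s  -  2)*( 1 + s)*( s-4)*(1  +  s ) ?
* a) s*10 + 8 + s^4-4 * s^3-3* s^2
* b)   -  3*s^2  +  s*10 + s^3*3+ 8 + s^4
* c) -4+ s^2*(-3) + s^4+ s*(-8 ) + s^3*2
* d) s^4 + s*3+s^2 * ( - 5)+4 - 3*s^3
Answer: a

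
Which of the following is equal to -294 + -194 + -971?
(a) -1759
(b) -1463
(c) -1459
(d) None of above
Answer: c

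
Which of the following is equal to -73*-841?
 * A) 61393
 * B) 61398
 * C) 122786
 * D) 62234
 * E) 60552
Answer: A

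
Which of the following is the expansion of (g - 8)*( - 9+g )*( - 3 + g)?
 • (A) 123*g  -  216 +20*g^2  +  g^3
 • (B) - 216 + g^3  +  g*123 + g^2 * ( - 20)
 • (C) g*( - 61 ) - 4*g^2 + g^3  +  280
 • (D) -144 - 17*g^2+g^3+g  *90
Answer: B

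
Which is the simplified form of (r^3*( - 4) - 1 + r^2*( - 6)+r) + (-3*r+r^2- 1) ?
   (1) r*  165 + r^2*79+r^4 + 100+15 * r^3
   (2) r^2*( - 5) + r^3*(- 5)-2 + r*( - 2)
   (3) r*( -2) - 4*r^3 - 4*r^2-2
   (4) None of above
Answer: 4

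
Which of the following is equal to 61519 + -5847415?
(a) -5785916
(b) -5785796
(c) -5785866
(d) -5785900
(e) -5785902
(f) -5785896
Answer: f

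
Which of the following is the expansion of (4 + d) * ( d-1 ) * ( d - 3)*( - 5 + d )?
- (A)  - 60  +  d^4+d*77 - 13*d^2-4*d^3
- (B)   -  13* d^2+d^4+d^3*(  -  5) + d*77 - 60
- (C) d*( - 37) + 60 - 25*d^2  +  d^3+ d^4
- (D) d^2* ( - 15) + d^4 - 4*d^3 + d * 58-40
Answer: B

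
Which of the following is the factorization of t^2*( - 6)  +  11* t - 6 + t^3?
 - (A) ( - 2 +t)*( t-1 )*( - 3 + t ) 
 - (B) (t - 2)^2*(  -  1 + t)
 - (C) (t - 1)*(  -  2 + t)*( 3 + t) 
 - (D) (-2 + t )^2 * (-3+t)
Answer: A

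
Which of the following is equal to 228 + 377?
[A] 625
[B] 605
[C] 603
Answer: B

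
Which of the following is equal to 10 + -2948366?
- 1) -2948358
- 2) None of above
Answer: 2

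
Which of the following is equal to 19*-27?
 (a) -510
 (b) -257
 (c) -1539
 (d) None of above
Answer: d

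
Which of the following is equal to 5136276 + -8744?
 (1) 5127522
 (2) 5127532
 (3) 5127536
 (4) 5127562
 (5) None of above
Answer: 2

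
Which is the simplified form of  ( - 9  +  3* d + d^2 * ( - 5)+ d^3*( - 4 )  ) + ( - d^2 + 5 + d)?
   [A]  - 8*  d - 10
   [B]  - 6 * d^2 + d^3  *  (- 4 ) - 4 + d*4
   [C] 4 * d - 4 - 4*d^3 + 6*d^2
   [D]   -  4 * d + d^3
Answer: B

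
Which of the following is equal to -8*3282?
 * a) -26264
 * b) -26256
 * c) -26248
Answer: b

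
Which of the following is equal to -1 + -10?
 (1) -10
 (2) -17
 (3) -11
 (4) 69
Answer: 3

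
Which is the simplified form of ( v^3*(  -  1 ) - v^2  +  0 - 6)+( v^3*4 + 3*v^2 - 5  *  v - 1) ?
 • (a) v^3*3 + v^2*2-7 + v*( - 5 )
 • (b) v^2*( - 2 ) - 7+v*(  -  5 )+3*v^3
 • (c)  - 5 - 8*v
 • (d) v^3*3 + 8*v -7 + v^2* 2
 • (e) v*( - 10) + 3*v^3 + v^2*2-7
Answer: a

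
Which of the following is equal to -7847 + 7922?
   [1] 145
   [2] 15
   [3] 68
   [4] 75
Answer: 4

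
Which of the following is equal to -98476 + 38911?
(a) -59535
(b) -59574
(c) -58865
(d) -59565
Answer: d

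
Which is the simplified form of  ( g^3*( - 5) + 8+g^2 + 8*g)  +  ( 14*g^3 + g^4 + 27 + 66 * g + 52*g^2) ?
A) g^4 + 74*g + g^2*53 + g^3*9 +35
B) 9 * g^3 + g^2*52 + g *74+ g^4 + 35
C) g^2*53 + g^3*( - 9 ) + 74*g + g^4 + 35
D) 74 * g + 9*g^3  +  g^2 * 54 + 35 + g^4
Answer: A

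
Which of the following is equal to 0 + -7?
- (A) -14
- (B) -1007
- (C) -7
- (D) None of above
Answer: C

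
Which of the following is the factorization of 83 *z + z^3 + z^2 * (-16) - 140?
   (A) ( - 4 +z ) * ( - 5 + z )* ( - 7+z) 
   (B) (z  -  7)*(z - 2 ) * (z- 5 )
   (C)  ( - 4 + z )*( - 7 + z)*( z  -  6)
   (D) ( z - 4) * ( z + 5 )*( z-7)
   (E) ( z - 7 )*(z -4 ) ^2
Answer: A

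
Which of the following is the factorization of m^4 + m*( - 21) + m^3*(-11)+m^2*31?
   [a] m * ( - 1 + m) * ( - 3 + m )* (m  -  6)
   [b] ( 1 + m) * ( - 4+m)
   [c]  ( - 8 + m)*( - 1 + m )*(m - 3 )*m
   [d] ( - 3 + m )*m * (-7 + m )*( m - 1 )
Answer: d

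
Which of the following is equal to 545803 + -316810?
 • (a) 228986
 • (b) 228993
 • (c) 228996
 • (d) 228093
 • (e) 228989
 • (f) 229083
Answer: b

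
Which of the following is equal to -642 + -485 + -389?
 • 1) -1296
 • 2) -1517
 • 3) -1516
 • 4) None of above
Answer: 3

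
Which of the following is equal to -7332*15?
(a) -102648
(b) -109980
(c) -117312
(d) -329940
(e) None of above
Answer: b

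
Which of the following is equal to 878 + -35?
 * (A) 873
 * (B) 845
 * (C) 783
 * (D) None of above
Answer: D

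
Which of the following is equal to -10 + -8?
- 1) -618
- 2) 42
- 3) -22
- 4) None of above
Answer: 4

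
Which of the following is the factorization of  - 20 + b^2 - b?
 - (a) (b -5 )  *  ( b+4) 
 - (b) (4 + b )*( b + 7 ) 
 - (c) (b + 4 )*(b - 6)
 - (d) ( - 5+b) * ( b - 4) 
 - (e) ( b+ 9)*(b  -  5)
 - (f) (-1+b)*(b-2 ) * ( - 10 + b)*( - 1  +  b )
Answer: a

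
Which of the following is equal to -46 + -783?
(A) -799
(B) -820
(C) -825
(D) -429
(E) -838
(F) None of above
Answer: F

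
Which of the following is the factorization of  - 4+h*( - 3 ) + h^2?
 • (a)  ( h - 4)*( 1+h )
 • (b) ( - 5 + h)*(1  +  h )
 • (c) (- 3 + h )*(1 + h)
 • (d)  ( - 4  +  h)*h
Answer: a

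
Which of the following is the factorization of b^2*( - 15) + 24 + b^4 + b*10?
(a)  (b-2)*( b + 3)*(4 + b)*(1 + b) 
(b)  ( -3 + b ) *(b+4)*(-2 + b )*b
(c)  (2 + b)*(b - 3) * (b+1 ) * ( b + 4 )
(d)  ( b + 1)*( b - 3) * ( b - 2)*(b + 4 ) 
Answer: d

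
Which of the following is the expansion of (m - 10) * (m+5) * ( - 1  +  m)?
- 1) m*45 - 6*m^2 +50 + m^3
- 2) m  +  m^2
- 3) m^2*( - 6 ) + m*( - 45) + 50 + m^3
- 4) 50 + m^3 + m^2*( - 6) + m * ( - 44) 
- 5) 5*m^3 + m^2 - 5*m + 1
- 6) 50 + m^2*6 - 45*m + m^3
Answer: 3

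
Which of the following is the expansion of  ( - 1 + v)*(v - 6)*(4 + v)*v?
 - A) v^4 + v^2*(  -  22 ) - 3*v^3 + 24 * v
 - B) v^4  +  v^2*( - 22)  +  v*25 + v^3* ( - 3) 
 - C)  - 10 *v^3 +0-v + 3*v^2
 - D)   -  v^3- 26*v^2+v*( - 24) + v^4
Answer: A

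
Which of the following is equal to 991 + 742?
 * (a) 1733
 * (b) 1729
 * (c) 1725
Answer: a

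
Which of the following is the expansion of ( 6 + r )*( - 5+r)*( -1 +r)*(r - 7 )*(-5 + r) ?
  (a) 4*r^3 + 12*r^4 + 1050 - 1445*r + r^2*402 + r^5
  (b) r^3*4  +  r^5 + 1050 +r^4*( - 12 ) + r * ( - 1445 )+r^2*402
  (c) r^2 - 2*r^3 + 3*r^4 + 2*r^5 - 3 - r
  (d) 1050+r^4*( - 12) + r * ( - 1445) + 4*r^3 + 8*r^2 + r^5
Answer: b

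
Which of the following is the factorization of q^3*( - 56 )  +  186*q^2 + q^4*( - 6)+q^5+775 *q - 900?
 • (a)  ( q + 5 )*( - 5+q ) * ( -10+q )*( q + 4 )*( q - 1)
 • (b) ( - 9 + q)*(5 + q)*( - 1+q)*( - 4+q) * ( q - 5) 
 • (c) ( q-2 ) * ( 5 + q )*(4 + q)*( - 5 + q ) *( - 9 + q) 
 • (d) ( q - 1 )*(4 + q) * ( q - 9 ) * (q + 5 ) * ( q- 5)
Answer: d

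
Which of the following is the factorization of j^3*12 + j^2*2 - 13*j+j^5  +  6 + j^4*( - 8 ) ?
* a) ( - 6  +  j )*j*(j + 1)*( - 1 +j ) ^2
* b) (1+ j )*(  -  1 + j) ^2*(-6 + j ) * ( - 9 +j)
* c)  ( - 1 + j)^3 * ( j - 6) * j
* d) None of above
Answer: d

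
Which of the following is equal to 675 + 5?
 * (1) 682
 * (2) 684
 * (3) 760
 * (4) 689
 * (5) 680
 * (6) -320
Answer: 5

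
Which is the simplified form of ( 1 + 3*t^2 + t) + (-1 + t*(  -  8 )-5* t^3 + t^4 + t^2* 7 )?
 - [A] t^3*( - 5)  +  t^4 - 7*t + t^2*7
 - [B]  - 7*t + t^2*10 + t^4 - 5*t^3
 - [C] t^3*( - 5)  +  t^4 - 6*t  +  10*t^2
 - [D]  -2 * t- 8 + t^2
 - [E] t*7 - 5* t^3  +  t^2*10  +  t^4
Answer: B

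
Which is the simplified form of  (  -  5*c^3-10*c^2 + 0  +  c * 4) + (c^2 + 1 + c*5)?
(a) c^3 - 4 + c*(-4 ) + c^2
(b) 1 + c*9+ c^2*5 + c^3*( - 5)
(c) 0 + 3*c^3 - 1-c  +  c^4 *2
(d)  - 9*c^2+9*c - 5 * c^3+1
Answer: d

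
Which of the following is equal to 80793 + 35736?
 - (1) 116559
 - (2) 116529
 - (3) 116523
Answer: 2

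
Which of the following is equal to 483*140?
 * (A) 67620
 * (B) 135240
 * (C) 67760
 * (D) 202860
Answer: A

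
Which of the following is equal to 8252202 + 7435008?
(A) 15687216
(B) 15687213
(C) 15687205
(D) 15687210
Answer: D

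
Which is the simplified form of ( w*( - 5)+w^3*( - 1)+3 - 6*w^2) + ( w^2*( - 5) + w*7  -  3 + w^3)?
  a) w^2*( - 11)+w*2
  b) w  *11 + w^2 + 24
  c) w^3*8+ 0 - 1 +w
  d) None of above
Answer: a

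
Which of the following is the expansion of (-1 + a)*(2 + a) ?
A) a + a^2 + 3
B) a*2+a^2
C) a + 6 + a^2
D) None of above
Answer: D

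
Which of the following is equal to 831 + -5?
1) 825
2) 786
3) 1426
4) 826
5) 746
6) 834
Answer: 4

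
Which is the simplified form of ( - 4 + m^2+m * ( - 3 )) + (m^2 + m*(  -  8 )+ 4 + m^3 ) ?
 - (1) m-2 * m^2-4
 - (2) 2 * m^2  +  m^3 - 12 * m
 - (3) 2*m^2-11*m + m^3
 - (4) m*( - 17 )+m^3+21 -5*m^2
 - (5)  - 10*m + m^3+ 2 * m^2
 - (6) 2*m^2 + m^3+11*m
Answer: 3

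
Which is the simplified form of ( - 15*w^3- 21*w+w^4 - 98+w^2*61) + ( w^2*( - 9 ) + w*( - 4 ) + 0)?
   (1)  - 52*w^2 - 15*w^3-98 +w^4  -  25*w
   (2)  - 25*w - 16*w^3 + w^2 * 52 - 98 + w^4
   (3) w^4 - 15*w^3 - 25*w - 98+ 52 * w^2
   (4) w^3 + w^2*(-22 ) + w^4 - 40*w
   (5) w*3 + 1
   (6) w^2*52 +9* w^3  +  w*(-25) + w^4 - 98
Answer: 3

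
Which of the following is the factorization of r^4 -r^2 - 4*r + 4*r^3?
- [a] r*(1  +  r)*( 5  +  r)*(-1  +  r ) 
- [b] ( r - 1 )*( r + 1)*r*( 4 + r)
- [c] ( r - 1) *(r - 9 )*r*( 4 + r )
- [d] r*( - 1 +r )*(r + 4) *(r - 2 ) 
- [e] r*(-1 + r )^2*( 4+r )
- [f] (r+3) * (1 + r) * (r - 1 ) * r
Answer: b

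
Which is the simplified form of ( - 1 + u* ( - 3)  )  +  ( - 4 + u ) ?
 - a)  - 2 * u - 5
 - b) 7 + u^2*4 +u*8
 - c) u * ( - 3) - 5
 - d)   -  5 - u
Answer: a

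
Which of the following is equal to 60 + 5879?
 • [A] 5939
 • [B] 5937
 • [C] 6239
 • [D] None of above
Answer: A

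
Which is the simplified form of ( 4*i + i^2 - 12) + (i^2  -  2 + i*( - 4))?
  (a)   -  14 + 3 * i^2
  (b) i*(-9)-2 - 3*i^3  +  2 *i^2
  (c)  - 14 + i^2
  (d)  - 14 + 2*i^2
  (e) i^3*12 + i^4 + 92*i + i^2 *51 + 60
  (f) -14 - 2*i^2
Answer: d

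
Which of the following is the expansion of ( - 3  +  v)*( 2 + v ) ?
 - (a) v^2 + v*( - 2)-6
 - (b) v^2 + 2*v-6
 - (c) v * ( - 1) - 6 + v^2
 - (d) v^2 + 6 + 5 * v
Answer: c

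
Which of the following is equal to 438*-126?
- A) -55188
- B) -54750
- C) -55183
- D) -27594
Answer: A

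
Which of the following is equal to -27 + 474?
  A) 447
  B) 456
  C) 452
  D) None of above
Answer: A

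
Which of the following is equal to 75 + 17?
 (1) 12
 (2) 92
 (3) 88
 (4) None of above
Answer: 2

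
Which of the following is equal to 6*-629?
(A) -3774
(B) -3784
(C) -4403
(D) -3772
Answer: A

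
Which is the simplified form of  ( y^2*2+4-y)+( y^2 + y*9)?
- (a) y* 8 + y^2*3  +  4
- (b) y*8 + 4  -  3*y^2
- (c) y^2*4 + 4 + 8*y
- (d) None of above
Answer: a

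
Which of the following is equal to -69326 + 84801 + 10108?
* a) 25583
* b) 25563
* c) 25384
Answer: a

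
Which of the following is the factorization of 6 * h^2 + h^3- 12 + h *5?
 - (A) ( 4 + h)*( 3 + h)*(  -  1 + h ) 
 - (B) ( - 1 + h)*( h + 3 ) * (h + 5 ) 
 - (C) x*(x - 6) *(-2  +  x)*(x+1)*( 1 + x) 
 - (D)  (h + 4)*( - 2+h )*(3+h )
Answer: A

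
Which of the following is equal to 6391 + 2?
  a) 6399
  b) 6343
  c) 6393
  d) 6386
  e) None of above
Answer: c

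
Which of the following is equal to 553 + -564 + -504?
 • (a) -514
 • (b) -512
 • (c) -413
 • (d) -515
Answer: d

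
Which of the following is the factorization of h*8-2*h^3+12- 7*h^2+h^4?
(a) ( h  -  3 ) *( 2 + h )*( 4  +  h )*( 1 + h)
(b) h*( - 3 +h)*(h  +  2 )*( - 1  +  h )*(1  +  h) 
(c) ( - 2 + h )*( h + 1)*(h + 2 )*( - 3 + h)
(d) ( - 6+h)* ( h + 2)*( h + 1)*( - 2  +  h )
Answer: c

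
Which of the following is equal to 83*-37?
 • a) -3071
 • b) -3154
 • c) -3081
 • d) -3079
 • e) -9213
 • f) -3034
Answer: a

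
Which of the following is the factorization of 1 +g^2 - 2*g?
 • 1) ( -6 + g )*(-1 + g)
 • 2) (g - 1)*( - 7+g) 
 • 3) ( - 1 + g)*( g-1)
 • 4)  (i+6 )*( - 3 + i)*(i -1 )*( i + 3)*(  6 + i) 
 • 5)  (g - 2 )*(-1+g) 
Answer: 3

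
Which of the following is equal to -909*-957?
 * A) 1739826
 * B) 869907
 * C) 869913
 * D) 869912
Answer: C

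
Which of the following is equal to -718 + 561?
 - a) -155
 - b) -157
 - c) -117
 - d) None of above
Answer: b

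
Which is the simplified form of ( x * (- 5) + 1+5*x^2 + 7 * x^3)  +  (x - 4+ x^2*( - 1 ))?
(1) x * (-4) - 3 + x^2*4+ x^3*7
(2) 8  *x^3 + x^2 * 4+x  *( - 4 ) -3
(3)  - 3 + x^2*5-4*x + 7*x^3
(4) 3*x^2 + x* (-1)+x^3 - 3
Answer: 1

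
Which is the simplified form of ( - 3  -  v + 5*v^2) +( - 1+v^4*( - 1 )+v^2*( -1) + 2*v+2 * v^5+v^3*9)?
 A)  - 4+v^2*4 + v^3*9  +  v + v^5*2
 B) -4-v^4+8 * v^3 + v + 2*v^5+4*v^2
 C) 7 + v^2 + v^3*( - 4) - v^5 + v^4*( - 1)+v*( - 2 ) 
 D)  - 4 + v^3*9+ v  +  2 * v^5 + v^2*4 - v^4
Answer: D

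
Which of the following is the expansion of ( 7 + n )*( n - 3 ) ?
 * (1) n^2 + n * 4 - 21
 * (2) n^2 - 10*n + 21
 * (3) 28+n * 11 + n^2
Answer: 1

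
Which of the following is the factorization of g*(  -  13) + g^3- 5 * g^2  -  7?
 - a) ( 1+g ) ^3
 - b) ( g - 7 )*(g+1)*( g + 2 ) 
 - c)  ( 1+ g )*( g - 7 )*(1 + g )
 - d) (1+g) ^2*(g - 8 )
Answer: c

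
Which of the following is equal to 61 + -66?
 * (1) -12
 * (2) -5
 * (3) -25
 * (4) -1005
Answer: 2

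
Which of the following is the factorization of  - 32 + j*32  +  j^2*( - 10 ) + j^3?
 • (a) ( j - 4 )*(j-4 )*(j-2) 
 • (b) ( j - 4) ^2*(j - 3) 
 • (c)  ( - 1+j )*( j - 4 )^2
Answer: a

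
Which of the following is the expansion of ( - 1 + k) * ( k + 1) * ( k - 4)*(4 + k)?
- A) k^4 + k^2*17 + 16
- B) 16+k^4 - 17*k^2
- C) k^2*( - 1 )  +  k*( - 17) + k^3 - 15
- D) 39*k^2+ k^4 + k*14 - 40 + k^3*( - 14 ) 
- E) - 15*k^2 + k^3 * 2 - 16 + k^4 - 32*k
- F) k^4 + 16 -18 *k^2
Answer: B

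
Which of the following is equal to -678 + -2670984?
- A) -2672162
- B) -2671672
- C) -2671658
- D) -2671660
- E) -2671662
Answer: E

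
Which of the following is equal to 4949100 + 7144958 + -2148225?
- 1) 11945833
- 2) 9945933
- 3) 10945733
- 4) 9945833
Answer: 4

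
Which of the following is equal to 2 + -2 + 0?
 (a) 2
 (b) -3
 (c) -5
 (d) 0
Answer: d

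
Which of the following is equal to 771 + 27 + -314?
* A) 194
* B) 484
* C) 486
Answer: B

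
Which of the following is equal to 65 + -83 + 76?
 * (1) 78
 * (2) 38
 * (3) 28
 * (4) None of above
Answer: 4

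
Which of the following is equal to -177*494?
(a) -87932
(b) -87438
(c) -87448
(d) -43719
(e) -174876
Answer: b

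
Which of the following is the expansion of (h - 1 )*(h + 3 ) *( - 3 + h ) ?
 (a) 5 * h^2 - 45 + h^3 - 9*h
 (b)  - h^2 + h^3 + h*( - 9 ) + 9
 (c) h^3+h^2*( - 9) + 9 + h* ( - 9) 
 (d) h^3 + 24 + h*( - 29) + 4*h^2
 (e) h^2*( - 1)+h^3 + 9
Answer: b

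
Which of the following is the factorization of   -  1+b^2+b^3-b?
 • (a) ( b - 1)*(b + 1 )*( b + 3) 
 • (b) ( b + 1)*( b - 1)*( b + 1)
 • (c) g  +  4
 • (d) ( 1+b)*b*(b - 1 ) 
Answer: b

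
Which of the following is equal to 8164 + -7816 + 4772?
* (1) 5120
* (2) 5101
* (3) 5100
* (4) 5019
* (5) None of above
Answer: 1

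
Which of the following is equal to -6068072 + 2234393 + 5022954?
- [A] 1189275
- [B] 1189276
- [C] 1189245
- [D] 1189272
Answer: A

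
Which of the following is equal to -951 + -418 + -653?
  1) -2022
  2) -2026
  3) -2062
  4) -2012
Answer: 1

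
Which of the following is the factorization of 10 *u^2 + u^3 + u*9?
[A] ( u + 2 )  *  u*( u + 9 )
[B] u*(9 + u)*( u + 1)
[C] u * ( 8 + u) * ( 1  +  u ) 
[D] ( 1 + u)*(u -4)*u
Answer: B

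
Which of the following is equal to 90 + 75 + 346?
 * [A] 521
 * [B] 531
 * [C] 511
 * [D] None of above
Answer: C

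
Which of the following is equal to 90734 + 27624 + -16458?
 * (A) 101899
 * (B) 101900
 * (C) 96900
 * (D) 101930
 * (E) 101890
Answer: B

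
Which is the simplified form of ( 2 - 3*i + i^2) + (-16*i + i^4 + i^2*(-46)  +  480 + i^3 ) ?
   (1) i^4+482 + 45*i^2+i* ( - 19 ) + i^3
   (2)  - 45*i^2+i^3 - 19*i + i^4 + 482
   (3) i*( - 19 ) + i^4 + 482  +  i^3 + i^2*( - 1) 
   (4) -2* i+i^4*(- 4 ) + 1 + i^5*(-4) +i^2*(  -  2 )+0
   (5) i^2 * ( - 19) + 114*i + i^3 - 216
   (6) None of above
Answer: 2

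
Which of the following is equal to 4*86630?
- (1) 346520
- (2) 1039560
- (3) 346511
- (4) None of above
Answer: 1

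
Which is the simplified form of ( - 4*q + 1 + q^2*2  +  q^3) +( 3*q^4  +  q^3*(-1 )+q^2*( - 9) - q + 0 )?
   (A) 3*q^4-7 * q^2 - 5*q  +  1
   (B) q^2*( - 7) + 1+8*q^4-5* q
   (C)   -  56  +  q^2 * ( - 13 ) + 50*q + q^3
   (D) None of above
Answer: A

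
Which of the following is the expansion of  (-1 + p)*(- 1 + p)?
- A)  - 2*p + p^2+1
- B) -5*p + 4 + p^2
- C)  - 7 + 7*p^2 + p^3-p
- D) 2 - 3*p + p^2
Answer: A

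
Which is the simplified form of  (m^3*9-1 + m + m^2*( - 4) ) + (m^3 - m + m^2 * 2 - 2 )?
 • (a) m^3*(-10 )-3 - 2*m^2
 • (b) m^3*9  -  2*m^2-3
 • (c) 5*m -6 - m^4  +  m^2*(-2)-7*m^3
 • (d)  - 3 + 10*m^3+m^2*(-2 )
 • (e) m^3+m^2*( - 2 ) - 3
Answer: d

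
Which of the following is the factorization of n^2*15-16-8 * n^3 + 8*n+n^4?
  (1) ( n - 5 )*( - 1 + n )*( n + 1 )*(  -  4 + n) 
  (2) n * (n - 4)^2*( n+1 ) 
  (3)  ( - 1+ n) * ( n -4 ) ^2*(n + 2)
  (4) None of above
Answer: 4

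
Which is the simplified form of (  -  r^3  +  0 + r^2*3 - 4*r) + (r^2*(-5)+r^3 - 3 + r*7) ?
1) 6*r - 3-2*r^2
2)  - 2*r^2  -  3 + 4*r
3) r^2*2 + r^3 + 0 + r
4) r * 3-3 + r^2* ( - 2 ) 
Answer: 4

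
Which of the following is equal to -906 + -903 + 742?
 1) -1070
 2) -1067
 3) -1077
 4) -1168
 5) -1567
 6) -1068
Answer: 2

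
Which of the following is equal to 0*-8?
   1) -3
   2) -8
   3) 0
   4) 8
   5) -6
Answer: 3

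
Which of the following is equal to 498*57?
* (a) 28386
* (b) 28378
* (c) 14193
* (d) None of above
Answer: a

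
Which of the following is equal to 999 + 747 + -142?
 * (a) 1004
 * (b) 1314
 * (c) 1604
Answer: c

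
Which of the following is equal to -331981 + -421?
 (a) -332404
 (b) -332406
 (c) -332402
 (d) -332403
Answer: c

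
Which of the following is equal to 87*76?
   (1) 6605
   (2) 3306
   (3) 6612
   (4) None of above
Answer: 3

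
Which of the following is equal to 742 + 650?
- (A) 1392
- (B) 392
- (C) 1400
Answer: A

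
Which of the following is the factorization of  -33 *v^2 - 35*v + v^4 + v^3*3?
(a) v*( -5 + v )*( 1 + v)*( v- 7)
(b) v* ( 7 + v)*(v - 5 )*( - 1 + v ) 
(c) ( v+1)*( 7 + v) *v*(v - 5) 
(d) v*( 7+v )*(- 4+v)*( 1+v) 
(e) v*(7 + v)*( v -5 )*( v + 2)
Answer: c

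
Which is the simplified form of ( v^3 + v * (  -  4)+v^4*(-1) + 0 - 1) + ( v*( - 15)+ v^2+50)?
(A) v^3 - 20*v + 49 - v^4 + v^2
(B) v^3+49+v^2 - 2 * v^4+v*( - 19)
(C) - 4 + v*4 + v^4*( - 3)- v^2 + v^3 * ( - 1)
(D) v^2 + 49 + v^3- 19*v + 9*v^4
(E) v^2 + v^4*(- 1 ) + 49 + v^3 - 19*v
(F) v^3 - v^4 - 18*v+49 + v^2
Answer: E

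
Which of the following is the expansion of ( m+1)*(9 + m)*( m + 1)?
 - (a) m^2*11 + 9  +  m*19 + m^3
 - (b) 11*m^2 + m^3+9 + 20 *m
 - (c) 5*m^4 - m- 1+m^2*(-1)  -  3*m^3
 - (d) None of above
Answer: a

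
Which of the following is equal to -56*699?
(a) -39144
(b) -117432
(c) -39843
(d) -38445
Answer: a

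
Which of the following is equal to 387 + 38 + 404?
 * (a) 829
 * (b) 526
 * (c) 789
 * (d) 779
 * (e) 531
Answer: a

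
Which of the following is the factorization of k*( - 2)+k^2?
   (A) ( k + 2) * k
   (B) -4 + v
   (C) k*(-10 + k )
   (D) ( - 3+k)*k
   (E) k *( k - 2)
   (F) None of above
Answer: E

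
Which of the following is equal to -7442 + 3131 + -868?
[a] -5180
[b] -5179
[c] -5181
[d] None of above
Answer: b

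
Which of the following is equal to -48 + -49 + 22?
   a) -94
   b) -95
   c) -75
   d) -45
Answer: c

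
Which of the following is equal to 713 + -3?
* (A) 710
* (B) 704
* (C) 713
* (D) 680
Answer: A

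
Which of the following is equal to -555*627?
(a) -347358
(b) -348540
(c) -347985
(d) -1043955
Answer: c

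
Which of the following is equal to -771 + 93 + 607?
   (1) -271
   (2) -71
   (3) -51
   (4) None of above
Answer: 2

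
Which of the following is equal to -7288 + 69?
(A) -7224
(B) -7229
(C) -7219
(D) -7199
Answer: C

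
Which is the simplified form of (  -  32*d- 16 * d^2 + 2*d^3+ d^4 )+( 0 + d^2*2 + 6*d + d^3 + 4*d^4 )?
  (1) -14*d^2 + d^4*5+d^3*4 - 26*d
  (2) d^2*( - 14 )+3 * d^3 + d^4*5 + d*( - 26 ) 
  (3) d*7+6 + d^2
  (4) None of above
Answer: 2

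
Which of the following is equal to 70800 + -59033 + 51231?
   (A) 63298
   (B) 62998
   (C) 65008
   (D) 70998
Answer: B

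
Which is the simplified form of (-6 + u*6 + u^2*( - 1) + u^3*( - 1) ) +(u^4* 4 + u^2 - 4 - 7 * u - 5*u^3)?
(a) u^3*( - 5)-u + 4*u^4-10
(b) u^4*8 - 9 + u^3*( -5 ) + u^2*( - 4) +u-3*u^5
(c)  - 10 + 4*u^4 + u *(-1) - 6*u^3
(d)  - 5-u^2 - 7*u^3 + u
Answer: c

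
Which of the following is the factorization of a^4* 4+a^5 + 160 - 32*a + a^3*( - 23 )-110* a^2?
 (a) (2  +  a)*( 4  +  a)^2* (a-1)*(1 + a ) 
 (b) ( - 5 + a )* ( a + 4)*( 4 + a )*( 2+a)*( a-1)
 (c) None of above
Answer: b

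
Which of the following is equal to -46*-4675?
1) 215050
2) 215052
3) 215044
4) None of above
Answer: 1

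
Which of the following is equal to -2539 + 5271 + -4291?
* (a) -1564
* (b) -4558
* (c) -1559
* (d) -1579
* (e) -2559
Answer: c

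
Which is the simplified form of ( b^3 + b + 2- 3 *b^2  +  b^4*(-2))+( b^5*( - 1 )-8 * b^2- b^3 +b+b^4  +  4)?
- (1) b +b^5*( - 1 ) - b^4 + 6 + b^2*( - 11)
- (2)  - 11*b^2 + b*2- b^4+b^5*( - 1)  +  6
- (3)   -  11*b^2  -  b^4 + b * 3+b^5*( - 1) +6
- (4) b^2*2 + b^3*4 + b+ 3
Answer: 2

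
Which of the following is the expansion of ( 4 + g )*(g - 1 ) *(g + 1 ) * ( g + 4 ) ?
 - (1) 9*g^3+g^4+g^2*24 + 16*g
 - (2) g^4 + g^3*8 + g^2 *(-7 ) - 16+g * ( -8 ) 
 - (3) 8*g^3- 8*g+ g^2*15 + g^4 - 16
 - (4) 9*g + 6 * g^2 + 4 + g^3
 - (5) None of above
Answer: 3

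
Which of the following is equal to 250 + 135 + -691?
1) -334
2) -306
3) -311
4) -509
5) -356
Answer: 2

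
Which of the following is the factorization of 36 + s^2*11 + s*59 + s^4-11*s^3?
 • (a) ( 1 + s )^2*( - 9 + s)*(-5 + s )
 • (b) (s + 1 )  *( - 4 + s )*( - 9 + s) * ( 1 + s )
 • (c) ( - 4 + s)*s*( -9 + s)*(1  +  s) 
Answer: b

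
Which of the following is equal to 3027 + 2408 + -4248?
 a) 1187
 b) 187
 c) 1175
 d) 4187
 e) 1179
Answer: a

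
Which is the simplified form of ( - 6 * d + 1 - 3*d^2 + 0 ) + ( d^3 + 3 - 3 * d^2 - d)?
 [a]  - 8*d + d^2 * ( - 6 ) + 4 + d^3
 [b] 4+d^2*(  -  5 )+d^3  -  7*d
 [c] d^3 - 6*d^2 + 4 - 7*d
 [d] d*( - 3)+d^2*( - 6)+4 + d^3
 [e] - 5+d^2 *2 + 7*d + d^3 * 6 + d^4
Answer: c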